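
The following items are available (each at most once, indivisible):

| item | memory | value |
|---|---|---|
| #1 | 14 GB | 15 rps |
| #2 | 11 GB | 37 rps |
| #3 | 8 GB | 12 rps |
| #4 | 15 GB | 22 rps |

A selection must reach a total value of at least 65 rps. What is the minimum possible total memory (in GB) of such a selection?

Subsets with value ≥ 65, sorted by total memory:
- #2+#3+#4: memory 34, value 71
- #1+#2+#4: memory 40, value 74
Minimum memory: 34 GB.

34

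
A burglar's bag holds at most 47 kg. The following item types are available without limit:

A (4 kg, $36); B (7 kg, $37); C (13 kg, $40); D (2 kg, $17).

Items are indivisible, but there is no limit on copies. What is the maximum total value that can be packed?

Best value-per-unit is A at 36/4; filling with it alone gives 11×36 = 396.
Optimal mix: 11×A + 1×D → weight 46, value 413.

$413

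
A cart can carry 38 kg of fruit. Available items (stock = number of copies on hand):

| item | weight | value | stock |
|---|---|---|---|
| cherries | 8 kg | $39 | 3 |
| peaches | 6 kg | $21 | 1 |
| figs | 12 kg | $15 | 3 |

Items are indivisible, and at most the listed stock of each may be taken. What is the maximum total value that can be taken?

Top feasible selections:
- 3×cherries + 1×peaches: weight 30, value 138
- 3×cherries + 1×figs: weight 36, value 132
- 3×cherries: weight 24, value 117
- 2×cherries + 1×peaches + 1×figs: weight 34, value 114
Best: $138.

$138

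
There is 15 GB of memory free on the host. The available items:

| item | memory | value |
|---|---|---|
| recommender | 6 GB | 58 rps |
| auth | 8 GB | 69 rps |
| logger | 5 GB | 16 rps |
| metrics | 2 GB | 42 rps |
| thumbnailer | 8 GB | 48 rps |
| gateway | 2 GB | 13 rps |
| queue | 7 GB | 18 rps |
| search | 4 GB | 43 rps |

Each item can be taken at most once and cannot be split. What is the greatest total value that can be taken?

This is a 0/1 knapsack; check combinations near the capacity.
- recommender+metrics+gateway+search: memory 6+2+2+4=14, value 58+42+13+43=156
- auth+metrics+search: memory 8+2+4=14, value 69+42+43=154
- recommender+metrics+search: memory 6+2+4=12, value 58+42+43=143
Best: 156 rps.

156 rps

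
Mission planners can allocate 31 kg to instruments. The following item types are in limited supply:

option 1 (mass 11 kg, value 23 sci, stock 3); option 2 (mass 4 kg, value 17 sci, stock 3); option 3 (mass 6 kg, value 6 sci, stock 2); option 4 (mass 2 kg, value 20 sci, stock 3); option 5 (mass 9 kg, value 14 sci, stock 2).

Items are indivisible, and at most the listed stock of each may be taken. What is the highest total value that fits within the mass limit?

Top feasible selections:
- 1×option 1 + 3×option 2 + 3×option 4: mass 29, value 134
- 3×option 2 + 3×option 4 + 1×option 5: mass 27, value 125
- 3×option 2 + 2×option 3 + 3×option 4: mass 30, value 123
Best: 134 sci.

134 sci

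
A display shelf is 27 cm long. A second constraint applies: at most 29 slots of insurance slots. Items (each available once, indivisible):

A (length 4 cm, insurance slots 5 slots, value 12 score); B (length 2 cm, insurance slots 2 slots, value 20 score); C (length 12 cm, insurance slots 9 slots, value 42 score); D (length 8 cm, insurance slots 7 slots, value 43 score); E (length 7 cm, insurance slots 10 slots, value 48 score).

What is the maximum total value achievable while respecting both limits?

Feasible sets respecting both limits:
- C+D+E: length 27, insurance slots 26, value 133
- A+B+D+E: length 21, insurance slots 24, value 123
- A+B+C+E: length 25, insurance slots 26, value 122
Best: 133 score.

133 score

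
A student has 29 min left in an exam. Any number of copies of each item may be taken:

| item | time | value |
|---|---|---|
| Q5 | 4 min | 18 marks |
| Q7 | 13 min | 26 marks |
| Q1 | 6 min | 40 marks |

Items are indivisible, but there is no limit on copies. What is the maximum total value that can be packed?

178 marks

Best value-per-unit is Q1 at 40/6; filling with it alone gives 4×40 = 160.
Optimal mix: 1×Q5 + 4×Q1 → time 28, value 178.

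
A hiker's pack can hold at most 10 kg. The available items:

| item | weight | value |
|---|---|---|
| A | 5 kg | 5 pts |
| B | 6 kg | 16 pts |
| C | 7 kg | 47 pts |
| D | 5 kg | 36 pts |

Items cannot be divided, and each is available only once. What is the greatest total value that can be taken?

This is a 0/1 knapsack; check combinations near the capacity.
- C: weight 7, value 47
- A+D: weight 5+5=10, value 5+36=41
- D: weight 5, value 36
Best: 47 pts.

47 pts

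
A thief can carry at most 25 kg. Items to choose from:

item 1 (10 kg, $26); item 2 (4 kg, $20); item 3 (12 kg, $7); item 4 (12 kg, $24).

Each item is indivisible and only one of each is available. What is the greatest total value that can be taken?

$50

Check high-value combinations within 25 kg:
- item 1+item 4: weight 10+12=22, value 26+24=50
- item 1+item 2: weight 10+4=14, value 26+20=46
- item 2+item 4: weight 4+12=16, value 20+24=44
- item 1+item 3: weight 10+12=22, value 26+7=33
- item 3+item 4: weight 12+12=24, value 7+24=31
Best: $50.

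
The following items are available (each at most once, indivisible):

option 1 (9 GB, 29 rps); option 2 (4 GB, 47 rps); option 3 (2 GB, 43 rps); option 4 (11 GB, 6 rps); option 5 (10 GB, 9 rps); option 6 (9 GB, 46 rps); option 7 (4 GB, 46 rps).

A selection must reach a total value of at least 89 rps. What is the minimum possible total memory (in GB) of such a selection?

Subsets with value ≥ 89, sorted by total memory:
- option 2+option 3: memory 6, value 90
- option 3+option 7: memory 6, value 89
- option 2+option 7: memory 8, value 93
Minimum memory: 6 GB.

6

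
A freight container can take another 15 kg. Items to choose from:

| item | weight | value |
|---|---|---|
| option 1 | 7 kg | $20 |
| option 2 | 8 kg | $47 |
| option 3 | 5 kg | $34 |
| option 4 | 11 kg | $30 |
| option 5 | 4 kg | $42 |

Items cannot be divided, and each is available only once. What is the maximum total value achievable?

$89

This is a 0/1 knapsack; check combinations near the capacity.
- option 2+option 5: weight 8+4=12, value 47+42=89
- option 2+option 3: weight 8+5=13, value 47+34=81
- option 3+option 5: weight 5+4=9, value 34+42=76
- option 4+option 5: weight 11+4=15, value 30+42=72
Best: $89.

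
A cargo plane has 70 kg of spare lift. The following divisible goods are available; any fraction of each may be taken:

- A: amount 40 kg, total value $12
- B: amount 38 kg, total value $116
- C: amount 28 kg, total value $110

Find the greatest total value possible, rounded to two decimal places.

227.20

Take in order of value per unit:
- C (110/28 per unit): all 28 → value 110, running total 110.00
- B (116/38 per unit): all 38 → value 116, running total 226.00
- A (12/40 per unit): 4 of 40 → value 4×12/40 = 1.2000, running total 227.20
Total 227.20.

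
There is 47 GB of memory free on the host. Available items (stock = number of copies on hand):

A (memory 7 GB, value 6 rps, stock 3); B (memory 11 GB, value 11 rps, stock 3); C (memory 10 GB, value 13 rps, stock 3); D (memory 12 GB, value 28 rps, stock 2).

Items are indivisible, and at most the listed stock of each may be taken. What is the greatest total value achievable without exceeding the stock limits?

82 rps

Top feasible selections:
- 2×C + 2×D: memory 44, value 82
- 1×B + 1×C + 2×D: memory 45, value 80
Best: 82 rps.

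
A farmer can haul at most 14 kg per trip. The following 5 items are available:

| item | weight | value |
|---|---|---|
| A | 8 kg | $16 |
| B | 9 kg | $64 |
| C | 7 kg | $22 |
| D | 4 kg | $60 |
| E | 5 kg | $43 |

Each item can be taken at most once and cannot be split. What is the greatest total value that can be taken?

$124

This is a 0/1 knapsack; check combinations near the capacity.
- B+D: weight 9+4=13, value 64+60=124
- B+E: weight 9+5=14, value 64+43=107
- D+E: weight 4+5=9, value 60+43=103
- C+D: weight 7+4=11, value 22+60=82
- A+D: weight 8+4=12, value 16+60=76
Best: $124.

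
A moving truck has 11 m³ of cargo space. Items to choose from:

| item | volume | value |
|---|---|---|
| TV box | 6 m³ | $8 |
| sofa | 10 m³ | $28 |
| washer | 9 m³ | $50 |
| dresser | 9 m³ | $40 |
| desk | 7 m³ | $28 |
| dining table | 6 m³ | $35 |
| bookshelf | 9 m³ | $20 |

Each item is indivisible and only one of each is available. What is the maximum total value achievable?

$50

Check high-value combinations within 11 m³:
- washer: volume 9, value 50
- dresser: volume 9, value 40
- dining table: volume 6, value 35
- desk: volume 7, value 28
Best: $50.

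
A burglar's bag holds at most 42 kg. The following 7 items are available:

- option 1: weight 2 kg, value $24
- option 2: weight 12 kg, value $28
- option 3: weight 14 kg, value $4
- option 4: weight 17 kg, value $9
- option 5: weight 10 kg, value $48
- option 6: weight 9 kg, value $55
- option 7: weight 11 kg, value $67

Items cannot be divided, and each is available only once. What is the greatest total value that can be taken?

$198

Check high-value combinations within 42 kg:
- option 2+option 5+option 6+option 7: weight 12+10+9+11=42, value 28+48+55+67=198
- option 1+option 5+option 6+option 7: weight 2+10+9+11=32, value 24+48+55+67=194
- option 1+option 2+option 6+option 7: weight 2+12+9+11=34, value 24+28+55+67=174
Best: $198.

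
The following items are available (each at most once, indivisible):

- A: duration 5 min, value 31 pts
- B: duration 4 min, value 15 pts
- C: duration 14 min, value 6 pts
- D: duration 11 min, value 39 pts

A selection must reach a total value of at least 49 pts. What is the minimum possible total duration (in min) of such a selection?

Subsets with value ≥ 49, sorted by total duration:
- B+D: duration 15, value 54
- A+D: duration 16, value 70
- A+B+D: duration 20, value 85
Minimum duration: 15 min.

15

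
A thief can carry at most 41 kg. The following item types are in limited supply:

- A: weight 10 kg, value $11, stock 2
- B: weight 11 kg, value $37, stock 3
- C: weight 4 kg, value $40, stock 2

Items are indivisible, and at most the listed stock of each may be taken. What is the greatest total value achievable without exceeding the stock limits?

Best selections within weight 41 and stock limits:
- 3×B + 2×C: weight 41, value 191
- 1×A + 2×B + 2×C: weight 40, value 165
- 2×B + 2×C: weight 30, value 154
- 3×B + 1×C: weight 37, value 151
Best: $191.

$191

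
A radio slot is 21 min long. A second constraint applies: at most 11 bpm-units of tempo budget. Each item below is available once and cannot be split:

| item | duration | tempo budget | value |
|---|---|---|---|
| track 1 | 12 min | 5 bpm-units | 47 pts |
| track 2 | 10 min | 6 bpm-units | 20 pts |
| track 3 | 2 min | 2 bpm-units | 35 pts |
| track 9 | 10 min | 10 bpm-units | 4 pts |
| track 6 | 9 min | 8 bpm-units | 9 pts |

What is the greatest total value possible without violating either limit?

Feasible sets respecting both limits:
- track 1+track 3: duration 14, tempo budget 7, value 82
- track 2+track 3: duration 12, tempo budget 8, value 55
- track 1: duration 12, tempo budget 5, value 47
Best: 82 pts.

82 pts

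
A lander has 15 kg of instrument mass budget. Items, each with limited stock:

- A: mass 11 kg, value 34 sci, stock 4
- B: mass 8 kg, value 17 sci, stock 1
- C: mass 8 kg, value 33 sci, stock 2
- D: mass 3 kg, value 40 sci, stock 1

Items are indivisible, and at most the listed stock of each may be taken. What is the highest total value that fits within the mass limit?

Best selections within mass 15 and stock limits:
- 1×A + 1×D: mass 14, value 74
- 1×C + 1×D: mass 11, value 73
Best: 74 sci.

74 sci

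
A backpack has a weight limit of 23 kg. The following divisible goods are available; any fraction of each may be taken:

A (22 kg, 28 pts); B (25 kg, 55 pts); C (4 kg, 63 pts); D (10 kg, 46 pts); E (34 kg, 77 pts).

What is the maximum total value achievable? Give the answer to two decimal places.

Take in order of value per unit:
- C (63/4 per unit): all 4 → value 63, running total 63.00
- D (46/10 per unit): all 10 → value 46, running total 109.00
- E (77/34 per unit): 9 of 34 → value 9×77/34 = 20.3824, running total 129.38
Total 129.38.

129.38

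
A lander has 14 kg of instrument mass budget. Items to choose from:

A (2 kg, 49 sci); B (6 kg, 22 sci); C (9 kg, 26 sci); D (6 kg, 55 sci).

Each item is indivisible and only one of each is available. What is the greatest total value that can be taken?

126 sci

Check high-value combinations within 14 kg:
- A+B+D: mass 2+6+6=14, value 49+22+55=126
- A+D: mass 2+6=8, value 49+55=104
- B+D: mass 6+6=12, value 22+55=77
- A+C: mass 2+9=11, value 49+26=75
- A+B: mass 2+6=8, value 49+22=71
Best: 126 sci.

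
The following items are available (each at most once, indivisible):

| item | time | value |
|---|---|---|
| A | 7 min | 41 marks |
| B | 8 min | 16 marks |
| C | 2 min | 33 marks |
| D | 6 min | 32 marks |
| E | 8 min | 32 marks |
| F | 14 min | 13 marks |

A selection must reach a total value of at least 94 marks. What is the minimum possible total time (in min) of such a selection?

15

Subsets with value ≥ 94, sorted by total time:
- A+C+D: time 15, value 106
- C+D+E: time 16, value 97
Minimum time: 15 min.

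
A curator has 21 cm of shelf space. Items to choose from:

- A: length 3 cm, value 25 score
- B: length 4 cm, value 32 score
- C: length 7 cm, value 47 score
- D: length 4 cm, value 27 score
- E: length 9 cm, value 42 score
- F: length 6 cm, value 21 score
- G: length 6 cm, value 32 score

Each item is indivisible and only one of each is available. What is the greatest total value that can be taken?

Check high-value combinations within 21 cm:
- B+C+D+G: length 4+7+4+6=21, value 32+47+27+32=138
- A+B+C+G: length 3+4+7+6=20, value 25+32+47+32=136
- A+B+C+D: length 3+4+7+4=18, value 25+32+47+27=131
Best: 138 score.

138 score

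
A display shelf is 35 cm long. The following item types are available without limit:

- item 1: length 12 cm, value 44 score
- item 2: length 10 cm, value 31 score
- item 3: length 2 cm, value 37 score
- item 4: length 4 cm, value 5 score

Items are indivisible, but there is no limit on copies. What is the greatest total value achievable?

Best value-per-unit is item 3 at 37/2, and filling with it alone uses length 17×2=34. No mix of the others beats 17×37 = 629.

629 score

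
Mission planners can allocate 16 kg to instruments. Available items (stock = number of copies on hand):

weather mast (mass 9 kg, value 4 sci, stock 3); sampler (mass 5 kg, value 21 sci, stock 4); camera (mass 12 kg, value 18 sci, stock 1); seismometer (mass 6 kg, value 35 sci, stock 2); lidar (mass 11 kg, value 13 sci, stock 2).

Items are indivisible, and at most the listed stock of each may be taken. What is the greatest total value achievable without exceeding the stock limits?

77 sci

Top feasible selections:
- 2×sampler + 1×seismometer: mass 16, value 77
- 2×seismometer: mass 12, value 70
Best: 77 sci.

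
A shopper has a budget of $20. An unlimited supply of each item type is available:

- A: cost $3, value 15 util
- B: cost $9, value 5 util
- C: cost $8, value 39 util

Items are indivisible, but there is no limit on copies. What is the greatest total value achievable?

Best value-per-unit is A at 15/3; filling with it alone gives 6×15 = 90.
Optimal mix: 4×A + 1×C → cost 20, value 99.

99 util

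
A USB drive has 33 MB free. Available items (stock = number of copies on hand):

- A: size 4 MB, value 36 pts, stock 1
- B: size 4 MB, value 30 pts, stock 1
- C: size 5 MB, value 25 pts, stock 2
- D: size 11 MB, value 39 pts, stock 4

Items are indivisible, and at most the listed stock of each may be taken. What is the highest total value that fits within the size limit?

155 pts

Top feasible selections:
- 1×A + 1×B + 2×C + 1×D: size 29, value 155
- 1×A + 1×B + 2×D: size 30, value 144
- 1×A + 1×C + 2×D: size 31, value 139
- 1×B + 1×C + 2×D: size 31, value 133
Best: 155 pts.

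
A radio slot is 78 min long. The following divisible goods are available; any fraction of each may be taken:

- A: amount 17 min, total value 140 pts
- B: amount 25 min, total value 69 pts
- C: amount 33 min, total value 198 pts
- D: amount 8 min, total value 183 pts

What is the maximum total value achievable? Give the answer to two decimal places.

Take in order of value per unit:
- D (183/8 per unit): all 8 → value 183, running total 183.00
- A (140/17 per unit): all 17 → value 140, running total 323.00
- C (198/33 per unit): all 33 → value 198, running total 521.00
- B (69/25 per unit): 20 of 25 → value 20×69/25 = 55.2000, running total 576.20
Total 576.20.

576.20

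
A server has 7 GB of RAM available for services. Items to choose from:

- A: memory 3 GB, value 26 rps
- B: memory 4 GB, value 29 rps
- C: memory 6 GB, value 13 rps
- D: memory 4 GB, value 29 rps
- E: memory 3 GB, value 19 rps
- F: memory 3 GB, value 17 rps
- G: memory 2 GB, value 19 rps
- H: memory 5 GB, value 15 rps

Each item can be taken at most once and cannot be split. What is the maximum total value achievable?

Check high-value combinations within 7 GB:
- A+B: memory 3+4=7, value 26+29=55
- A+D: memory 3+4=7, value 26+29=55
- B+G: memory 4+2=6, value 29+19=48
Best: 55 rps.

55 rps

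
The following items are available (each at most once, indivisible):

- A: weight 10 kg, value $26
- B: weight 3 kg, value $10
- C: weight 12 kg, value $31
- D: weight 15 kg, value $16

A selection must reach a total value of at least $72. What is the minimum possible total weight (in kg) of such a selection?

37

Subsets with value ≥ 72, sorted by total weight:
- A+C+D: weight 37, value 73
- A+B+C+D: weight 40, value 83
Minimum weight: 37 kg.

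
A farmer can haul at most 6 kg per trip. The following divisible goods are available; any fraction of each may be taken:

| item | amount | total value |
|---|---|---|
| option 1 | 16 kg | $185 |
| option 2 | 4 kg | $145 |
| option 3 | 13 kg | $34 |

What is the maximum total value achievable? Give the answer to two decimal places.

168.13

Take in order of value per unit:
- option 2 (145/4 per unit): all 4 → value 145, running total 145.00
- option 1 (185/16 per unit): 2 of 16 → value 2×185/16 = 23.1250, running total 168.13
Total 168.13.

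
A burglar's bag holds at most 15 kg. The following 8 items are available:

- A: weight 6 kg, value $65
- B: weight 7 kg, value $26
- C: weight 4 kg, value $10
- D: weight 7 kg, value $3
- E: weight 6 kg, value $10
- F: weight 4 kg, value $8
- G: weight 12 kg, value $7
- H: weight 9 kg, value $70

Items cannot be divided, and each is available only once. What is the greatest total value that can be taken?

$135

Check high-value combinations within 15 kg:
- A+H: weight 6+9=15, value 65+70=135
- A+B: weight 6+7=13, value 65+26=91
- A+C+F: weight 6+4+4=14, value 65+10+8=83
Best: $135.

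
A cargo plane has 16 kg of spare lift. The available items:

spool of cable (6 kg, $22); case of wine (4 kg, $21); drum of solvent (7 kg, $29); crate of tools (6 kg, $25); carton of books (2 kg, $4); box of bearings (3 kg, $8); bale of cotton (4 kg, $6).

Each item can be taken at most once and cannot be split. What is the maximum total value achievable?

$68

Check high-value combinations within 16 kg:
- spool of cable+case of wine+crate of tools: weight 6+4+6=16, value 22+21+25=68
- drum of solvent+crate of tools+box of bearings: weight 7+6+3=16, value 29+25+8=62
- case of wine+drum of solvent+carton of books+box of bearings: weight 4+7+2+3=16, value 21+29+4+8=62
Best: $68.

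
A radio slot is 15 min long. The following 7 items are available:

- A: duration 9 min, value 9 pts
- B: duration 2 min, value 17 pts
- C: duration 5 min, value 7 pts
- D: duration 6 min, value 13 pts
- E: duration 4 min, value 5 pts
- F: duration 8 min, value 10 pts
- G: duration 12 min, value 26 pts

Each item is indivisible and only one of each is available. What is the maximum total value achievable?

43 pts

This is a 0/1 knapsack; check combinations near the capacity.
- B+G: duration 2+12=14, value 17+26=43
- B+C+D: duration 2+5+6=13, value 17+7+13=37
- B+D+E: duration 2+6+4=12, value 17+13+5=35
Best: 43 pts.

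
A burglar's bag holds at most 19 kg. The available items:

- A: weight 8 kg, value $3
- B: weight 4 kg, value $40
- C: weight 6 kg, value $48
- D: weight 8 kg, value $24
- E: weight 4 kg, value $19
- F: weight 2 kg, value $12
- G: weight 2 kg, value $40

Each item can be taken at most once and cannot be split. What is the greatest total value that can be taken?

Check high-value combinations within 19 kg:
- B+C+E+F+G: weight 4+6+4+2+2=18, value 40+48+19+12+40=159
- B+C+E+G: weight 4+6+4+2=16, value 40+48+19+40=147
- B+C+F+G: weight 4+6+2+2=14, value 40+48+12+40=140
- B+C+G: weight 4+6+2=12, value 40+48+40=128
Best: $159.

$159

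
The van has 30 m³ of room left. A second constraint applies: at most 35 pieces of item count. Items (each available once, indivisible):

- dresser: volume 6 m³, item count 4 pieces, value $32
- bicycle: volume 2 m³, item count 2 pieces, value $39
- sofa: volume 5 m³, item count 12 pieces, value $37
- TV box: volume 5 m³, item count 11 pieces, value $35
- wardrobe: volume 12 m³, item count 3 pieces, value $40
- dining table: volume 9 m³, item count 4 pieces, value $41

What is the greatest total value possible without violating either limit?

Feasible sets respecting both limits:
- dresser+bicycle+sofa+TV box+dining table: volume 27, item count 33, value 184
- dresser+bicycle+sofa+TV box+wardrobe: volume 30, item count 32, value 183
- bicycle+sofa+wardrobe+dining table: volume 28, item count 21, value 157
Best: $184.

$184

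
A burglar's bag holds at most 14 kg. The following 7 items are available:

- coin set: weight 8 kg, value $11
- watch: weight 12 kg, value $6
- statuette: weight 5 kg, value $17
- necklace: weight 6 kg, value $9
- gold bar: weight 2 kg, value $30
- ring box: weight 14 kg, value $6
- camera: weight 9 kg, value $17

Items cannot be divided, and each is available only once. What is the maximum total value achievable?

$56

Check high-value combinations within 14 kg:
- statuette+necklace+gold bar: weight 5+6+2=13, value 17+9+30=56
- statuette+gold bar: weight 5+2=7, value 17+30=47
- gold bar+camera: weight 2+9=11, value 30+17=47
- coin set+gold bar: weight 8+2=10, value 11+30=41
- necklace+gold bar: weight 6+2=8, value 9+30=39
Best: $56.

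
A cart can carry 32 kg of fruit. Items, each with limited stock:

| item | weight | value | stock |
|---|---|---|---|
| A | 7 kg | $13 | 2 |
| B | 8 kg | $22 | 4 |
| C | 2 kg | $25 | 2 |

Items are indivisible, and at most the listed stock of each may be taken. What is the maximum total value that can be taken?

$116

Best selections within weight 32 and stock limits:
- 3×B + 2×C: weight 28, value 116
- 1×A + 2×B + 2×C: weight 27, value 107
- 2×A + 1×B + 2×C: weight 26, value 98
- 2×A + 2×B + 1×C: weight 32, value 95
Best: $116.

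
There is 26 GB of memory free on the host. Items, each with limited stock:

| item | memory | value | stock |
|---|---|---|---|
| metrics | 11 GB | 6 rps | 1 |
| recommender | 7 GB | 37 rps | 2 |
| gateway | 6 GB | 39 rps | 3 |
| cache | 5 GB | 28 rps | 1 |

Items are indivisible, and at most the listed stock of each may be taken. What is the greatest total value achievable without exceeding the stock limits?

154 rps

Top feasible selections:
- 1×recommender + 3×gateway: memory 25, value 154
- 2×recommender + 2×gateway: memory 26, value 152
Best: 154 rps.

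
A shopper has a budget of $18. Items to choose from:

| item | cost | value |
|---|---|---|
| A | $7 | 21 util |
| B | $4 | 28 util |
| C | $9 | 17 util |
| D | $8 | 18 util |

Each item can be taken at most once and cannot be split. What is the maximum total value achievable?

Check high-value combinations within $18:
- A+B: cost 7+4=11, value 21+28=49
- B+D: cost 4+8=12, value 28+18=46
- B+C: cost 4+9=13, value 28+17=45
Best: 49 util.

49 util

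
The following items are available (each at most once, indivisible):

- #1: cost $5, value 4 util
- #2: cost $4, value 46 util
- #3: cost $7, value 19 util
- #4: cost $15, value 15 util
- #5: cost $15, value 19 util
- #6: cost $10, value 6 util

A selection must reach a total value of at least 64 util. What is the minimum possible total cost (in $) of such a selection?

11

Subsets with value ≥ 64, sorted by total cost:
- #2+#3: cost 11, value 65
- #1+#2+#3: cost 16, value 69
- #2+#5: cost 19, value 65
Minimum cost: 11 $.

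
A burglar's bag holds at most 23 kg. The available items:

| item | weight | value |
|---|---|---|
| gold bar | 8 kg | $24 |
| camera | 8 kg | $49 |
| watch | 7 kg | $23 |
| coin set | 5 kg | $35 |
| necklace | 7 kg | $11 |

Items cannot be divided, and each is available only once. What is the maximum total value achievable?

Check high-value combinations within 23 kg:
- gold bar+camera+coin set: weight 8+8+5=21, value 24+49+35=108
- camera+watch+coin set: weight 8+7+5=20, value 49+23+35=107
- gold bar+camera+watch: weight 8+8+7=23, value 24+49+23=96
- camera+coin set+necklace: weight 8+5+7=20, value 49+35+11=95
Best: $108.

$108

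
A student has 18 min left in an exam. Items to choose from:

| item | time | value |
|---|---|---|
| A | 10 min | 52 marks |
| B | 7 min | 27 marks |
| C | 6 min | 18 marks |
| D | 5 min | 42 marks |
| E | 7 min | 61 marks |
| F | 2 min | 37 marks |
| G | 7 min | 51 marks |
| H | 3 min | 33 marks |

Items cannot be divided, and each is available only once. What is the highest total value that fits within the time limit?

Check high-value combinations within 18 min:
- D+E+F+H: time 5+7+2+3=17, value 42+61+37+33=173
- D+F+G+H: time 5+2+7+3=17, value 42+37+51+33=163
- E+F+G: time 7+2+7=16, value 61+37+51=149
- C+E+F+H: time 6+7+2+3=18, value 18+61+37+33=149
- E+G+H: time 7+7+3=17, value 61+51+33=145
Best: 173 marks.

173 marks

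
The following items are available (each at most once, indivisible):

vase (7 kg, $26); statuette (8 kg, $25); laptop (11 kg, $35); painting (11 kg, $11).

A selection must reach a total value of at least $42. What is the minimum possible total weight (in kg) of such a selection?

15

Subsets with value ≥ 42, sorted by total weight:
- vase+statuette: weight 15, value 51
- vase+laptop: weight 18, value 61
- statuette+laptop: weight 19, value 60
Minimum weight: 15 kg.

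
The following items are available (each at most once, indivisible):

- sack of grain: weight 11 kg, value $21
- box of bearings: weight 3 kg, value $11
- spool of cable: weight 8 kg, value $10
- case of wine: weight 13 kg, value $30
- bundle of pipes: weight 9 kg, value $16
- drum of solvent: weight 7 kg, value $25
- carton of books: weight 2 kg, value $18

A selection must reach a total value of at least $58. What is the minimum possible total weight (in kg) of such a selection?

18

Subsets with value ≥ 58, sorted by total weight:
- box of bearings+case of wine+carton of books: weight 18, value 59
- bundle of pipes+drum of solvent+carton of books: weight 18, value 59
Minimum weight: 18 kg.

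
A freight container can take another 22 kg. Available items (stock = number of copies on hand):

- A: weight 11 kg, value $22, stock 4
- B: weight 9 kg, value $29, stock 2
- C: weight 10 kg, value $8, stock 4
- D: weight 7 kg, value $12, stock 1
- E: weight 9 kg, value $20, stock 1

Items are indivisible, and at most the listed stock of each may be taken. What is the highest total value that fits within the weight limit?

Top feasible selections:
- 2×B: weight 18, value 58
- 1×A + 1×B: weight 20, value 51
- 1×B + 1×E: weight 18, value 49
Best: $58.

$58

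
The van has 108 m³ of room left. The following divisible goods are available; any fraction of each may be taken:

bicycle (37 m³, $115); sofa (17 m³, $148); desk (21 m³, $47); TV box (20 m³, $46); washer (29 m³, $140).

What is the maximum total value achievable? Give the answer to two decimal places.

460.19

Take in order of value per unit:
- sofa (148/17 per unit): all 17 → value 148, running total 148.00
- washer (140/29 per unit): all 29 → value 140, running total 288.00
- bicycle (115/37 per unit): all 37 → value 115, running total 403.00
- TV box (46/20 per unit): all 20 → value 46, running total 449.00
- desk (47/21 per unit): 5 of 21 → value 5×47/21 = 11.1905, running total 460.19
Total 460.19.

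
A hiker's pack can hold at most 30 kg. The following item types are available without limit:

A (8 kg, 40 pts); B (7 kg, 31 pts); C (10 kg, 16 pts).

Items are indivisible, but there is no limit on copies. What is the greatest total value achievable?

Best value-per-unit is A at 40/8; filling with it alone gives 3×40 = 120.
Optimal mix: 2×A + 2×B → weight 30, value 142.

142 pts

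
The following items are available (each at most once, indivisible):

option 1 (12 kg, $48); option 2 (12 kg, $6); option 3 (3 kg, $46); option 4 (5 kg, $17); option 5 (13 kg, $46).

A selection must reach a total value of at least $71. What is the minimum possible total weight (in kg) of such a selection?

Subsets with value ≥ 71, sorted by total weight:
- option 1+option 3: weight 15, value 94
- option 3+option 5: weight 16, value 92
Minimum weight: 15 kg.

15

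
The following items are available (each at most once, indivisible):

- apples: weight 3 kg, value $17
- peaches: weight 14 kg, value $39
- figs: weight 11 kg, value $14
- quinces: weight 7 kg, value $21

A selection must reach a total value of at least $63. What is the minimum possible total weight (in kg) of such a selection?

24

Subsets with value ≥ 63, sorted by total weight:
- apples+peaches+quinces: weight 24, value 77
- apples+peaches+figs: weight 28, value 70
Minimum weight: 24 kg.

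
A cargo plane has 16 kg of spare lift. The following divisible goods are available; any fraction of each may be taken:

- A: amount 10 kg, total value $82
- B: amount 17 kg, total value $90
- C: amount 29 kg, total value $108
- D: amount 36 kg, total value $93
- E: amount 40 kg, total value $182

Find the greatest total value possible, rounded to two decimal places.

Take in order of value per unit:
- A (82/10 per unit): all 10 → value 82, running total 82.00
- B (90/17 per unit): 6 of 17 → value 6×90/17 = 31.7647, running total 113.76
Total 113.76.

113.76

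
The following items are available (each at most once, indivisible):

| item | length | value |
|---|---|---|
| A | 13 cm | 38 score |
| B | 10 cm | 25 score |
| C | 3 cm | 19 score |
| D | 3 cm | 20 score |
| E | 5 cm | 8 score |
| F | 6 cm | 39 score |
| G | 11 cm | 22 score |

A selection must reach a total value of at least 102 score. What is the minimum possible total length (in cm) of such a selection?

Subsets with value ≥ 102, sorted by total length:
- B+C+D+F: length 22, value 103
- A+C+D+F: length 25, value 116
- B+C+D+E+F: length 27, value 111
- A+D+E+F: length 27, value 105
Minimum length: 22 cm.

22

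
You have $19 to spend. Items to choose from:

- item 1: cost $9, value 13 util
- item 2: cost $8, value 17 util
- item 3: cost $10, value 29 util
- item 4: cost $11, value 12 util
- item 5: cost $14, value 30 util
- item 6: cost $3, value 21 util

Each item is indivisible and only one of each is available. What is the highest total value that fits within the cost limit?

Check high-value combinations within $19:
- item 5+item 6: cost 14+3=17, value 30+21=51
- item 3+item 6: cost 10+3=13, value 29+21=50
- item 2+item 3: cost 8+10=18, value 17+29=46
Best: 51 util.

51 util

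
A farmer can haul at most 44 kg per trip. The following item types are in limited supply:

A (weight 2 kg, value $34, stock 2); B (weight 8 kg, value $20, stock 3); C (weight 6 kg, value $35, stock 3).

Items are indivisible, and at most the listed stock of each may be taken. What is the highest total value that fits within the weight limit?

Top feasible selections:
- 2×A + 2×B + 3×C: weight 38, value 213
- 1×A + 3×B + 3×C: weight 44, value 199
- 2×A + 3×B + 2×C: weight 40, value 198
Best: $213.

$213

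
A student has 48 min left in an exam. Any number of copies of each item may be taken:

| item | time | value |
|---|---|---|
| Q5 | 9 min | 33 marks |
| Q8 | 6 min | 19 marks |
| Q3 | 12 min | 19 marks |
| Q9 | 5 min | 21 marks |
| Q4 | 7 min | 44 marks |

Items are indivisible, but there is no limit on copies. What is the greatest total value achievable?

285 marks

Best value-per-unit is Q4 at 44/7; filling with it alone gives 6×44 = 264.
Optimal mix: 1×Q9 + 6×Q4 → time 47, value 285.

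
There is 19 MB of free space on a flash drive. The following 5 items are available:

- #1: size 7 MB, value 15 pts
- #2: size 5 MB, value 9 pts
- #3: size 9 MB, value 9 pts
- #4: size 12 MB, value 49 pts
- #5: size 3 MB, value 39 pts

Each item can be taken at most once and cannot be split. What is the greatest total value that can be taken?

88 pts

Check high-value combinations within 19 MB:
- #4+#5: size 12+3=15, value 49+39=88
- #1+#4: size 7+12=19, value 15+49=64
- #1+#2+#5: size 7+5+3=15, value 15+9+39=63
- #1+#3+#5: size 7+9+3=19, value 15+9+39=63
Best: 88 pts.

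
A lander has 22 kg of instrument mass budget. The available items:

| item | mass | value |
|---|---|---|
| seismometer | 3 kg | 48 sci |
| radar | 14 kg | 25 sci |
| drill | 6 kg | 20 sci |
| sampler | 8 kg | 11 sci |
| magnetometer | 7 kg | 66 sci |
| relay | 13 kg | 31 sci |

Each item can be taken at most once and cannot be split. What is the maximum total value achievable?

Check high-value combinations within 22 kg:
- seismometer+drill+magnetometer: mass 3+6+7=16, value 48+20+66=134
- seismometer+sampler+magnetometer: mass 3+8+7=18, value 48+11+66=125
- seismometer+magnetometer: mass 3+7=10, value 48+66=114
Best: 134 sci.

134 sci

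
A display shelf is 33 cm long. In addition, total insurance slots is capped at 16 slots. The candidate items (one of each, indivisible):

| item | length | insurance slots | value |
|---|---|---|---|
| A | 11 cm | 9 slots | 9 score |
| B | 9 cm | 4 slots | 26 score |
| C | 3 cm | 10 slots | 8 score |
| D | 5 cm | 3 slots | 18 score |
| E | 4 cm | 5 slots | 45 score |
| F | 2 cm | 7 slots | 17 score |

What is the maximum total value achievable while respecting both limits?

89 score

Feasible sets respecting both limits:
- B+D+E: length 18, insurance slots 12, value 89
- B+E+F: length 15, insurance slots 16, value 88
- D+E+F: length 11, insurance slots 15, value 80
Best: 89 score.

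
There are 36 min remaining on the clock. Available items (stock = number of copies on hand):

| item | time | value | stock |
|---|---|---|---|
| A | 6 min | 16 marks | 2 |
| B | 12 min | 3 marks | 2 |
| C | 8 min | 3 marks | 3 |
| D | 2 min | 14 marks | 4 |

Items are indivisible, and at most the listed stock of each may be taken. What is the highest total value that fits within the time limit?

Top feasible selections:
- 2×A + 2×C + 4×D: time 36, value 94
- 2×A + 1×C + 4×D: time 28, value 91
- 2×A + 1×B + 4×D: time 32, value 91
Best: 94 marks.

94 marks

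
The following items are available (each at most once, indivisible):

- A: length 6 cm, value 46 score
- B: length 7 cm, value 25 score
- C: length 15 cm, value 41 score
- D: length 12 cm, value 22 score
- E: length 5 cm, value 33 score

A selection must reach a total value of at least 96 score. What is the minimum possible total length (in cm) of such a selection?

18

Subsets with value ≥ 96, sorted by total length:
- A+B+E: length 18, value 104
- A+D+E: length 23, value 101
- A+C+E: length 26, value 120
- B+C+E: length 27, value 99
Minimum length: 18 cm.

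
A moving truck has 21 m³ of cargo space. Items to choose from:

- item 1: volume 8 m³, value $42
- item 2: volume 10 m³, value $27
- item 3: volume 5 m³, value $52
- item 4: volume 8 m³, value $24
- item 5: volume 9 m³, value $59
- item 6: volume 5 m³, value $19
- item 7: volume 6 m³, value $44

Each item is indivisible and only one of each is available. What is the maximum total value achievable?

Check high-value combinations within 21 m³:
- item 3+item 5+item 7: volume 5+9+6=20, value 52+59+44=155
- item 1+item 3+item 7: volume 8+5+6=19, value 42+52+44=138
- item 3+item 5+item 6: volume 5+9+5=19, value 52+59+19=130
- item 2+item 3+item 7: volume 10+5+6=21, value 27+52+44=123
- item 5+item 6+item 7: volume 9+5+6=20, value 59+19+44=122
Best: $155.

$155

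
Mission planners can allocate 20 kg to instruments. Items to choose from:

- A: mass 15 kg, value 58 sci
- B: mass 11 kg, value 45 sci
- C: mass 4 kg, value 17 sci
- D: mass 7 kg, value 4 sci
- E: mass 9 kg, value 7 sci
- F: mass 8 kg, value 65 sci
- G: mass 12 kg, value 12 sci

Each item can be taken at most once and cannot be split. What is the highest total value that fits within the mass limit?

110 sci

Check high-value combinations within 20 kg:
- B+F: mass 11+8=19, value 45+65=110
- C+D+F: mass 4+7+8=19, value 17+4+65=86
- C+F: mass 4+8=12, value 17+65=82
- F+G: mass 8+12=20, value 65+12=77
Best: 110 sci.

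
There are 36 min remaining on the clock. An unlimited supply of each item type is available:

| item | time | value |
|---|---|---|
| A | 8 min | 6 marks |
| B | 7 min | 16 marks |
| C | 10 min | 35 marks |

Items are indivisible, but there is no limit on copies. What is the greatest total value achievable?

105 marks

Best value-per-unit is C at 35/10, and filling with it alone uses time 3×10=30. No mix of the others beats 3×35 = 105.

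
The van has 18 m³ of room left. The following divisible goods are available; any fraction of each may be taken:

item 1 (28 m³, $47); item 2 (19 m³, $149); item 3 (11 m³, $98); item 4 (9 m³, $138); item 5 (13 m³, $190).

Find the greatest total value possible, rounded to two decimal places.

269.54

Take in order of value per unit:
- item 4 (138/9 per unit): all 9 → value 138, running total 138.00
- item 5 (190/13 per unit): 9 of 13 → value 9×190/13 = 131.5385, running total 269.54
Total 269.54.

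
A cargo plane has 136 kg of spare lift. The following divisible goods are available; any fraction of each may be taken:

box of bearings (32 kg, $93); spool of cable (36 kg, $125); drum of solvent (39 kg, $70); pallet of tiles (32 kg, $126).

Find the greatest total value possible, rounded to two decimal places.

Take in order of value per unit:
- pallet of tiles (126/32 per unit): all 32 → value 126, running total 126.00
- spool of cable (125/36 per unit): all 36 → value 125, running total 251.00
- box of bearings (93/32 per unit): all 32 → value 93, running total 344.00
- drum of solvent (70/39 per unit): 36 of 39 → value 36×70/39 = 64.6154, running total 408.62
Total 408.62.

408.62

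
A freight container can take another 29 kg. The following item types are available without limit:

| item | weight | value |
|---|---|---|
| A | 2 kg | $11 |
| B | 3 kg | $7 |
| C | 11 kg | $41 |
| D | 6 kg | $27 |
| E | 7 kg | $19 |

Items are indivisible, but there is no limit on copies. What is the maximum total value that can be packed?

Best value-per-unit is A at 11/2, and filling with it alone uses weight 14×2=28. No mix of the others beats 14×11 = 154.

$154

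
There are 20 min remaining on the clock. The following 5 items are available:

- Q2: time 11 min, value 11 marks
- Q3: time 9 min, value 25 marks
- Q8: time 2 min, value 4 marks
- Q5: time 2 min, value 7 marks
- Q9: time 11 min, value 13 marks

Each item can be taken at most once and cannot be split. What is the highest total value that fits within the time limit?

This is a 0/1 knapsack; check combinations near the capacity.
- Q3+Q9: time 9+11=20, value 25+13=38
- Q3+Q8+Q5: time 9+2+2=13, value 25+4+7=36
- Q2+Q3: time 11+9=20, value 11+25=36
Best: 38 marks.

38 marks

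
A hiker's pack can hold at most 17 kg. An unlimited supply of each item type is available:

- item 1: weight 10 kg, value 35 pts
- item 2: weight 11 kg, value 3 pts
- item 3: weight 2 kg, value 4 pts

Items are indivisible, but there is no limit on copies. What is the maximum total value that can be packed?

Best value-per-unit is item 1 at 35/10; filling with it alone gives 1×35 = 35.
Optimal mix: 1×item 1 + 3×item 3 → weight 16, value 47.

47 pts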